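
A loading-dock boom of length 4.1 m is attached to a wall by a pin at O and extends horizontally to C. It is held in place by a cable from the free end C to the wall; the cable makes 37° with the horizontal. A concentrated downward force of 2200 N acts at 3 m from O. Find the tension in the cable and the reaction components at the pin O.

ΣM about O: T·sin37°·4.1 − 2200·3 = 0 → T = 6600/(4.1·0.601815) = 2674.84 ≈ 2675 N.
ΣF_x = 0: O_x − T·cos37° = 0 → O_x = 2674.84 × 0.798636 = 2136 N.
ΣF_y = 0: O_y + T·sin37° − 2200 = 0 → O_y = 2200 − 2674.84 × 0.601815 = 590.2 N.

T = 2675 N, O_x = 2136 N, O_y = 590.2 N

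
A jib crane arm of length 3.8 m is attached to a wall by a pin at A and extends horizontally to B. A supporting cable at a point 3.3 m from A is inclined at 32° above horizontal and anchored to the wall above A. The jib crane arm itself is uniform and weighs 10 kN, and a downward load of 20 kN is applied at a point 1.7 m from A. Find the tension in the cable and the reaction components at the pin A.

T = 30.31 kN, A_x = 25.70 kN, A_y = 13.94 kN

ΣM about A: T·sin32°·3.3 − 10·1.9 − 20·1.7 = 0 → T = 53/(3.3·0.529919) = 30.3077 ≈ 30.31 kN.
ΣF_x = 0: A_x − T·cos32° = 0 → A_x = 30.3077 × 0.848048 = 25.70 kN.
ΣF_y = 0: A_y + T·sin32° − 10 − 20 = 0 → A_y = 30 − 30.3077 × 0.529919 = 13.94 kN.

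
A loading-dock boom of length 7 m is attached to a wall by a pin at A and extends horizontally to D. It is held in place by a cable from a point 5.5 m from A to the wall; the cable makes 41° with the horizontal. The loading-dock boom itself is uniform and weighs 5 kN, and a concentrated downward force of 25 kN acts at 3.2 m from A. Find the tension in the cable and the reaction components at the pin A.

T = 27.02 kN, A_x = 20.39 kN, A_y = 12.27 kN

ΣM about A: T·sin41°·5.5 − 5·3.5 − 25·3.2 = 0 → T = 97.5/(5.5·0.656059) = 27.0209 ≈ 27.02 kN.
ΣF_x = 0: A_x − T·cos41° = 0 → A_x = 27.0209 × 0.75471 = 20.39 kN.
ΣF_y = 0: A_y + T·sin41° − 5 − 25 = 0 → A_y = 30 − 27.0209 × 0.656059 = 12.27 kN.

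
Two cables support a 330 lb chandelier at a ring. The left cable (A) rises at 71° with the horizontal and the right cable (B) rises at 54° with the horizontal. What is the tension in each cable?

ΣF_x = 0: −T_A·cos71° + T_B·cos54° = 0 → T_B = 0.55389·T_A.
ΣF_y = 0: T_A·sin71° + T_B·sin54° = 330.
Substitute: T_A·(0.945519 + 0.55389·0.809017) = 330 → T_A = 236.792 ≈ 236.8 lb.
Then T_B = 0.55389 × 236.792 = 131.2 lb.

T_A = 236.8 lb, T_B = 131.2 lb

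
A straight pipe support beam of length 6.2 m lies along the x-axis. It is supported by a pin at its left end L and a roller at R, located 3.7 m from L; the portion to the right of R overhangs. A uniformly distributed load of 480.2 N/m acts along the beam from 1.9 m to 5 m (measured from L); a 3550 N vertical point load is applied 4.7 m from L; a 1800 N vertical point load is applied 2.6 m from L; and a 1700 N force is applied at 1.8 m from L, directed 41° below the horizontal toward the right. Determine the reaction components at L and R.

Resultant of the distributed load: 480.2 × 3.1 = 1488.62 N at 3.45 m from L.
Taking moments about L: R_y·3.7 − (480.2·3.1)·3.45 − 3550·4.7 − 1800·2.6 − 1700·sin41°·1.8 = 0 → R_y = 28508.3/3.7 = 7704.95 ≈ 7705 N.
ΣF_y = 0: L_y + 7704.95 − 480.2·3.1 − 3550 − 1800 − 1700·sin41° = 0 → L_y = 249.0 N.
ΣF_x = 0: L_x + 1700·cos41° = 0 → L_x = -1283 N.

L_x = -1283 N, L_y = 249.0 N, R_y = 7705 N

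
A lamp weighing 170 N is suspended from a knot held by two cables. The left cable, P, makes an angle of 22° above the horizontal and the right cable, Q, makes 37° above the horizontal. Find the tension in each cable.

T_P = 158.4 N, T_Q = 183.9 N

ΣF_x = 0: −T_P·cos22° + T_Q·cos37° = 0 → T_Q = 1.16096·T_P.
ΣF_y = 0: T_P·sin22° + T_Q·sin37° = 170.
Substitute: T_P·(0.374607 + 1.16096·0.601815) = 170 → T_P = 158.391 ≈ 158.4 N.
Then T_Q = 1.16096 × 158.391 = 183.9 N.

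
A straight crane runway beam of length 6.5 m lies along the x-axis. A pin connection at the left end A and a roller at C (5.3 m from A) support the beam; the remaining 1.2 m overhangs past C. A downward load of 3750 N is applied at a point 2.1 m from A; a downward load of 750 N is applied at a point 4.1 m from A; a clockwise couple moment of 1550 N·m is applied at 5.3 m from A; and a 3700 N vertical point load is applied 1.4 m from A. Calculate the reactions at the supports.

A_x = 0, A_y = 4864 N, C_y = 3336 N

Taking moments about A: C_y·5.3 − 3750·2.1 − 750·4.1 − 1550 − 3700·1.4 = 0 → C_y = 17680/5.3 = 3335.85 ≈ 3336 N.
ΣF_y = 0: A_y + 3335.85 − 3750 − 750 − 3700 = 0 → A_y = 4864 N.
ΣF_x = 0: no horizontal applied forces, so A_x = 0.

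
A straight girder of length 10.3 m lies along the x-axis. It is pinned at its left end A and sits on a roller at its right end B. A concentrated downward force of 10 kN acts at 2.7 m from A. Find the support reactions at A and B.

ΣM about A: B_y·10.3 − 10·2.7 = 0 → B_y = 27/10.3 = 2.62136 ≈ 2.621 kN.
ΣF_y = 0: A_y + 2.62136 − 10 = 0 → A_y = 7.379 kN.
ΣF_x = 0: no horizontal applied forces, so A_x = 0.

A_x = 0, A_y = 7.379 kN, B_y = 2.621 kN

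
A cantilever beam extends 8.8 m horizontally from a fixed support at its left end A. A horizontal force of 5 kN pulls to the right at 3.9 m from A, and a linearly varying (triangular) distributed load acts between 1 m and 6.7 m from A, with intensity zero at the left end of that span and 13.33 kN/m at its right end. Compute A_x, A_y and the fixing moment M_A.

A_x = -5.000 kN, A_y = 37.99 kN, M_A = 182.4 kN·m

Resultant of the triangular load: ½ × 13.33 × 5.7 = 37.9905 kN, acting at 4.8 m from A (one-third of the span from the peak).
ΣF_x = 0: A_x + 5 = 0 → A_x = -5.000 kN.
ΣF_y = 0: A_y − ½·13.33·5.7 = 0 → A_y = 37.99 kN.
ΣM about A: M_A − (½·13.33·5.7)·4.8 = 0 → M_A = 182.4 kN·m.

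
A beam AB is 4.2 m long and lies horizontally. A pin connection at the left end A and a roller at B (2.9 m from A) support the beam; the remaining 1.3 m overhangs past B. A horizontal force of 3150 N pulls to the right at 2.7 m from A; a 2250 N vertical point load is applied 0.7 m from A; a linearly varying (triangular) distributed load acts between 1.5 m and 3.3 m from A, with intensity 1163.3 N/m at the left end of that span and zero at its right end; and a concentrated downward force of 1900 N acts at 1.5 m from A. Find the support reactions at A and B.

Resultant of the triangular load: ½ × 1163.3 × 1.8 = 1046.97 N, acting at 2.1 m from A (one-third of the span from the peak).
ΣM about A: B_y·2.9 − 2250·0.7 − (½·1163.3·1.8)·2.1 − 1900·1.5 = 0 → B_y = 6623.637/2.9 = 2284.01 ≈ 2284 N.
ΣF_y = 0: A_y + 2284.01 − 2250 − ½·1163.3·1.8 − 1900 = 0 → A_y = 2913 N.
ΣF_x = 0: A_x + 3150 = 0 → A_x = -3150 N.

A_x = -3150 N, A_y = 2913 N, B_y = 2284 N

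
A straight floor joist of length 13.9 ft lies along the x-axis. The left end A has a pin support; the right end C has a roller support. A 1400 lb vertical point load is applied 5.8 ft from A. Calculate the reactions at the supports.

A_x = 0, A_y = 815.8 lb, C_y = 584.2 lb

Taking moments about A: C_y·13.9 − 1400·5.8 = 0 → C_y = 8120/13.9 = 584.173 ≈ 584.2 lb.
ΣF_y = 0: A_y + 584.173 − 1400 = 0 → A_y = 815.8 lb.
ΣF_x = 0: no horizontal applied forces, so A_x = 0.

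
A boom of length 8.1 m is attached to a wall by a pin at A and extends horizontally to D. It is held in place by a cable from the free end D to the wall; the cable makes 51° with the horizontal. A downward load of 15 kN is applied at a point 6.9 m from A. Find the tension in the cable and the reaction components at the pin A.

T = 16.44 kN, A_x = 10.35 kN, A_y = 2.222 kN

ΣM about A: T·sin51°·8.1 − 15·6.9 = 0 → T = 103.5/(8.1·0.777146) = 16.4419 ≈ 16.44 kN.
ΣF_x = 0: A_x − T·cos51° = 0 → A_x = 16.4419 × 0.62932 = 10.35 kN.
ΣF_y = 0: A_y + T·sin51° − 15 = 0 → A_y = 15 − 16.4419 × 0.777146 = 2.222 kN.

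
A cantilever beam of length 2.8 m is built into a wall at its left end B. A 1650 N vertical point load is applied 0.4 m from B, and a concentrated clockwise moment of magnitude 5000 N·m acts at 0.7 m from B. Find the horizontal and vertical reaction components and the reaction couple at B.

B_x = 0, B_y = 1650 N, M_B = 5660 N·m

ΣF_x = 0: B_x = 0.
ΣF_y = 0: B_y − 1650 = 0 → B_y = 1650 N.
ΣM about B: M_B − 1650·0.4 − 5000 = 0 → M_B = 5660 N·m.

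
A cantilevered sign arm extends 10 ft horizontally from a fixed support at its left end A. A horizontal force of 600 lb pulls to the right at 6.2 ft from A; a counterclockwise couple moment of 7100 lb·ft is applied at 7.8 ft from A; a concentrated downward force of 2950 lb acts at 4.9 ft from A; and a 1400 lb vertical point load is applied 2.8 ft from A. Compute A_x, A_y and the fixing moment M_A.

ΣF_x = 0: A_x + 600 = 0 → A_x = -600.0 lb.
ΣF_y = 0: A_y − 2950 − 1400 = 0 → A_y = 4350 lb.
ΣM about A: M_A + 7100 − 2950·4.9 − 1400·2.8 = 0 → M_A = 11280 lb·ft.

A_x = -600.0 lb, A_y = 4350 lb, M_A = 11280 lb·ft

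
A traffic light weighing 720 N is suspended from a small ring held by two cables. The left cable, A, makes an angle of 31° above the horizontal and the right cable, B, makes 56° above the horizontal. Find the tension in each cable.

ΣF_x = 0: −T_A·cos31° + T_B·cos56° = 0 → T_B = 1.53287·T_A.
ΣF_y = 0: T_A·sin31° + T_B·sin56° = 720.
Substitute: T_A·(0.515038 + 1.53287·0.829038) = 720 → T_A = 403.17 ≈ 403.2 N.
Then T_B = 1.53287 × 403.17 = 618.0 N.

T_A = 403.2 N, T_B = 618.0 N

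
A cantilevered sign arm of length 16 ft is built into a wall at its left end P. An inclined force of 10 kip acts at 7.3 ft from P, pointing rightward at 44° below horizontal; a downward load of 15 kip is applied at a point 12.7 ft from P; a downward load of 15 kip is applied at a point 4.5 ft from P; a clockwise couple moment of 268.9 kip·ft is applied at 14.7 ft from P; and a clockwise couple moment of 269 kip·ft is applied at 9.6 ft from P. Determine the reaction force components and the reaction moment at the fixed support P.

ΣF_x = 0: P_x + 10·cos44° = 0 → P_x = -7.193 kip.
ΣF_y = 0: P_y − 10·sin44° − 15 − 15 = 0 → P_y = 36.95 kip.
ΣM about P: M_P − 10·sin44°·7.3 − 15·12.7 − 15·4.5 − 268.9 − 269 = 0 → M_P = 846.6 kip·ft.

P_x = -7.193 kip, P_y = 36.95 kip, M_P = 846.6 kip·ft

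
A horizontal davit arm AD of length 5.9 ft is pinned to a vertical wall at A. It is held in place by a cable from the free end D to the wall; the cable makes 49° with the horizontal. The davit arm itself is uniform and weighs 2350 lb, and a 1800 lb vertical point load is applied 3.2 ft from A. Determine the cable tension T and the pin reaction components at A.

T = 2850 lb, A_x = 1870 lb, A_y = 1999 lb

ΣM about A: T·sin49°·5.9 − 2350·2.95 − 1800·3.2 = 0 → T = 12692.5/(5.9·0.75471) = 2850.46 ≈ 2850 lb.
ΣF_x = 0: A_x − T·cos49° = 0 → A_x = 2850.46 × 0.656059 = 1870 lb.
ΣF_y = 0: A_y + T·sin49° − 2350 − 1800 = 0 → A_y = 4150 − 2850.46 × 0.75471 = 1999 lb.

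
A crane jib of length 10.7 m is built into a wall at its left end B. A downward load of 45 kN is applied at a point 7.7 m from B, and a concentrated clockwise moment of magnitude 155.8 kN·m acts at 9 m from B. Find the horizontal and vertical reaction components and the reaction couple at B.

B_x = 0, B_y = 45.00 kN, M_B = 502.3 kN·m

ΣF_x = 0: B_x = 0.
ΣF_y = 0: B_y − 45 = 0 → B_y = 45.00 kN.
ΣM about B: M_B − 45·7.7 − 155.8 = 0 → M_B = 502.3 kN·m.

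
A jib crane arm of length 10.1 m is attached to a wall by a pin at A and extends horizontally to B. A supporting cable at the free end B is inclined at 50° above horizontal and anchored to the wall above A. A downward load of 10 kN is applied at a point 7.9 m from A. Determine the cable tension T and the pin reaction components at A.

ΣM about A: T·sin50°·10.1 − 10·7.9 = 0 → T = 79/(10.1·0.766044) = 10.2106 ≈ 10.21 kN.
ΣF_x = 0: A_x − T·cos50° = 0 → A_x = 10.2106 × 0.642788 = 6.563 kN.
ΣF_y = 0: A_y + T·sin50° − 10 = 0 → A_y = 10 − 10.2106 × 0.766044 = 2.178 kN.

T = 10.21 kN, A_x = 6.563 kN, A_y = 2.178 kN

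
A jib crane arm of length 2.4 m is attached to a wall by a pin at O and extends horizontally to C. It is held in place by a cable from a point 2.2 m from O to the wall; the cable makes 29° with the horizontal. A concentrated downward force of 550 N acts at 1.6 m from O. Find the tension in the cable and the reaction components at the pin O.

ΣM about O: T·sin29°·2.2 − 550·1.6 = 0 → T = 880/(2.2·0.48481) = 825.065 ≈ 825.1 N.
ΣF_x = 0: O_x − T·cos29° = 0 → O_x = 825.065 × 0.87462 = 721.6 N.
ΣF_y = 0: O_y + T·sin29° − 550 = 0 → O_y = 550 − 825.065 × 0.48481 = 150.0 N.

T = 825.1 N, O_x = 721.6 N, O_y = 150.0 N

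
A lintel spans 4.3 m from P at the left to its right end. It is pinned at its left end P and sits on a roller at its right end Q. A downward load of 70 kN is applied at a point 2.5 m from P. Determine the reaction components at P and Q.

P_x = 0, P_y = 29.30 kN, Q_y = 40.70 kN

Moments about P: Q_y·4.3 − 70·2.5 = 0 → Q_y = 175/4.3 = 40.6977 ≈ 40.70 kN.
ΣF_y = 0: P_y + 40.6977 − 70 = 0 → P_y = 29.30 kN.
ΣF_x = 0: no horizontal applied forces, so P_x = 0.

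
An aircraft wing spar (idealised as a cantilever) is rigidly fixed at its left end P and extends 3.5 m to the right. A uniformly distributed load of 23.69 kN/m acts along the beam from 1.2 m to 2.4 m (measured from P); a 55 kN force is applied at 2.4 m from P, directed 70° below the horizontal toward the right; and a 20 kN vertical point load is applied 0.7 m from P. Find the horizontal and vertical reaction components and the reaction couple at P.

P_x = -18.81 kN, P_y = 100.1 kN, M_P = 189.2 kN·m

Resultant of the distributed load: 23.69 × 1.2 = 28.428 kN at 1.8 m from P.
ΣF_x = 0: P_x + 55·cos70° = 0 → P_x = -18.81 kN.
ΣF_y = 0: P_y − 23.69·1.2 − 55·sin70° − 20 = 0 → P_y = 100.1 kN.
ΣM about P: M_P − (23.69·1.2)·1.8 − 55·sin70°·2.4 − 20·0.7 = 0 → M_P = 189.2 kN·m.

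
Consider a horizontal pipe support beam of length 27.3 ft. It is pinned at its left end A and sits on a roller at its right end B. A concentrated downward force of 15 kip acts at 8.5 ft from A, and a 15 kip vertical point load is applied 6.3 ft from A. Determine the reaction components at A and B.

Moments about A: B_y·27.3 − 15·8.5 − 15·6.3 = 0 → B_y = 222/27.3 = 8.13187 ≈ 8.132 kip.
ΣF_y = 0: A_y + 8.13187 − 15 − 15 = 0 → A_y = 21.87 kip.
ΣF_x = 0: no horizontal applied forces, so A_x = 0.

A_x = 0, A_y = 21.87 kip, B_y = 8.132 kip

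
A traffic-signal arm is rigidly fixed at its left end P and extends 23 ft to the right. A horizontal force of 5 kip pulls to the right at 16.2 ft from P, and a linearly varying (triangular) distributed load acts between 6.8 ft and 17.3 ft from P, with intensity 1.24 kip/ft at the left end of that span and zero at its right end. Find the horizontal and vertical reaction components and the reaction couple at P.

P_x = -5.000 kip, P_y = 6.510 kip, M_P = 67.05 kip·ft

Resultant of the triangular load: ½ × 1.24 × 10.5 = 6.51 kip, acting at 10.3 ft from P (one-third of the span from the peak).
ΣF_x = 0: P_x + 5 = 0 → P_x = -5.000 kip.
ΣF_y = 0: P_y − ½·1.24·10.5 = 0 → P_y = 6.510 kip.
ΣM about P: M_P − (½·1.24·10.5)·10.3 = 0 → M_P = 67.05 kip·ft.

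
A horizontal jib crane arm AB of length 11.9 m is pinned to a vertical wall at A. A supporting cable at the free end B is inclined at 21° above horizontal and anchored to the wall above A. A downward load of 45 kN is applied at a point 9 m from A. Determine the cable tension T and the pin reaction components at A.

T = 94.97 kN, A_x = 88.66 kN, A_y = 10.97 kN

ΣM about A: T·sin21°·11.9 − 45·9 = 0 → T = 405/(11.9·0.358368) = 94.9683 ≈ 94.97 kN.
ΣF_x = 0: A_x − T·cos21° = 0 → A_x = 94.9683 × 0.93358 = 88.66 kN.
ΣF_y = 0: A_y + T·sin21° − 45 = 0 → A_y = 45 − 94.9683 × 0.358368 = 10.97 kN.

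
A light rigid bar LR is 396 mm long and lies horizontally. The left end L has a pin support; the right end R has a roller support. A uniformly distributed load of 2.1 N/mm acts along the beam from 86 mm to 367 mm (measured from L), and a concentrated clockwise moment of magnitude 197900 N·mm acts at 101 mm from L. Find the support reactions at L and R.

L_x = 0, L_y = -247.2 N, R_y = 837.3 N

Resultant of the distributed load: 2.1 × 281 = 590.1 N at 226.5 mm from L.
Taking moments about L: R_y·396 − (2.1·281)·226.5 − 197900 = 0 → R_y = 331557.65/396 = 837.267 ≈ 837.3 N.
ΣF_y = 0: L_y + 837.267 − 2.1·281 = 0 → L_y = -247.2 N.
ΣF_x = 0: no horizontal applied forces, so L_x = 0.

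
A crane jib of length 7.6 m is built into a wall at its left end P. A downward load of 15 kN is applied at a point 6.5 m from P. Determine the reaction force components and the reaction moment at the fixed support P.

ΣF_x = 0: P_x = 0.
ΣF_y = 0: P_y − 15 = 0 → P_y = 15.00 kN.
ΣM about P: M_P − 15·6.5 = 0 → M_P = 97.50 kN·m.

P_x = 0, P_y = 15.00 kN, M_P = 97.50 kN·m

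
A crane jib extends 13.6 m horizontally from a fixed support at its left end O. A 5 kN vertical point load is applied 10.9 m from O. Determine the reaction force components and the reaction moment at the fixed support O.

ΣF_x = 0: O_x = 0.
ΣF_y = 0: O_y − 5 = 0 → O_y = 5.000 kN.
ΣM about O: M_O − 5·10.9 = 0 → M_O = 54.50 kN·m.

O_x = 0, O_y = 5.000 kN, M_O = 54.50 kN·m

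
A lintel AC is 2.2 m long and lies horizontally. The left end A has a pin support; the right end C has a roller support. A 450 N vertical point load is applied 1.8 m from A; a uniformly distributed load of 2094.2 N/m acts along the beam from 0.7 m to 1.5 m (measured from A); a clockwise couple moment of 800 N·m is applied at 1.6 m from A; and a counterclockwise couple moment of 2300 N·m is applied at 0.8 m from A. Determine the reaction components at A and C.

A_x = 0, A_y = 1601 N, C_y = 524.0 N

Resultant of the distributed load: 2094.2 × 0.8 = 1675.36 N at 1.1 m from A.
ΣM about A: C_y·2.2 − 450·1.8 − (2094.2·0.8)·1.1 − 800 + 2300 = 0 → C_y = 1152.896/2.2 = 524.044 ≈ 524.0 N.
ΣF_y = 0: A_y + 524.044 − 450 − 2094.2·0.8 = 0 → A_y = 1601 N.
ΣF_x = 0: no horizontal applied forces, so A_x = 0.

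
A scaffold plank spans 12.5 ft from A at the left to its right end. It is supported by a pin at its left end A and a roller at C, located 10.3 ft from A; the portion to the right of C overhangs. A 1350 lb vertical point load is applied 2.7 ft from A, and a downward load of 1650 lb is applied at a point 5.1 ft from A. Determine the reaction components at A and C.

A_x = 0, A_y = 1829 lb, C_y = 1171 lb

ΣM about A: C_y·10.3 − 1350·2.7 − 1650·5.1 = 0 → C_y = 12060/10.3 = 1170.87 ≈ 1171 lb.
ΣF_y = 0: A_y + 1170.87 − 1350 − 1650 = 0 → A_y = 1829 lb.
ΣF_x = 0: no horizontal applied forces, so A_x = 0.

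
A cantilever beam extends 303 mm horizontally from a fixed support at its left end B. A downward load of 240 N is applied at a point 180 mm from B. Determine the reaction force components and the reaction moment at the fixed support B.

B_x = 0, B_y = 240.0 N, M_B = 43200 N·mm

ΣF_x = 0: B_x = 0.
ΣF_y = 0: B_y − 240 = 0 → B_y = 240.0 N.
ΣM about B: M_B − 240·180 = 0 → M_B = 43200 N·mm.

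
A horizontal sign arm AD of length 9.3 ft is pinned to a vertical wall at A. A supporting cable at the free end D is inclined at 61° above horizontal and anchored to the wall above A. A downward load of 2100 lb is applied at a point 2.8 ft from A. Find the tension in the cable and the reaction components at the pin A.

ΣM about A: T·sin61°·9.3 − 2100·2.8 = 0 → T = 5880/(9.3·0.87462) = 722.895 ≈ 722.9 lb.
ΣF_x = 0: A_x − T·cos61° = 0 → A_x = 722.895 × 0.48481 = 350.5 lb.
ΣF_y = 0: A_y + T·sin61° − 2100 = 0 → A_y = 2100 − 722.895 × 0.87462 = 1468 lb.

T = 722.9 lb, A_x = 350.5 lb, A_y = 1468 lb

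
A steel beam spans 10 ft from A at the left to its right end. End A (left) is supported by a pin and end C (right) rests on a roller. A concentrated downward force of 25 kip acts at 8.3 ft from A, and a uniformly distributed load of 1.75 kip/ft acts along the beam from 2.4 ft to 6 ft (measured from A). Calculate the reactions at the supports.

Resultant of the distributed load: 1.75 × 3.6 = 6.3 kip at 4.2 ft from A.
Moments about A: C_y·10 − 25·8.3 − (1.75·3.6)·4.2 = 0 → C_y = 233.96/10 = 23.396 ≈ 23.40 kip.
ΣF_y = 0: A_y + 23.396 − 25 − 1.75·3.6 = 0 → A_y = 7.904 kip.
ΣF_x = 0: no horizontal applied forces, so A_x = 0.

A_x = 0, A_y = 7.904 kip, C_y = 23.40 kip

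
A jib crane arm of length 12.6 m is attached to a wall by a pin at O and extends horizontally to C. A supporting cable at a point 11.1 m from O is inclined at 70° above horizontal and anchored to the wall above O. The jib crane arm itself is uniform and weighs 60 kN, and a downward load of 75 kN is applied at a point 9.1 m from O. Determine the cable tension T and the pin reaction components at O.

T = 101.7 kN, O_x = 34.77 kN, O_y = 39.46 kN

ΣM about O: T·sin70°·11.1 − 60·6.3 − 75·9.1 = 0 → T = 1060.5/(11.1·0.939693) = 101.672 ≈ 101.7 kN.
ΣF_x = 0: O_x − T·cos70° = 0 → O_x = 101.672 × 0.34202 = 34.77 kN.
ΣF_y = 0: O_y + T·sin70° − 60 − 75 = 0 → O_y = 135 − 101.672 × 0.939693 = 39.46 kN.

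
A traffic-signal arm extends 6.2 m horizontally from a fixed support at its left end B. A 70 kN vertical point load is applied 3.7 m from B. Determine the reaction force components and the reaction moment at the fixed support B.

B_x = 0, B_y = 70.00 kN, M_B = 259.0 kN·m

ΣF_x = 0: B_x = 0.
ΣF_y = 0: B_y − 70 = 0 → B_y = 70.00 kN.
ΣM about B: M_B − 70·3.7 = 0 → M_B = 259.0 kN·m.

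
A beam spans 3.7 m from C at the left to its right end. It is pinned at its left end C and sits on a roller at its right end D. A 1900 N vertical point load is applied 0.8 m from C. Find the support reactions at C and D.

Moments about C: D_y·3.7 − 1900·0.8 = 0 → D_y = 1520/3.7 = 410.811 ≈ 410.8 N.
ΣF_y = 0: C_y + 410.811 − 1900 = 0 → C_y = 1489 N.
ΣF_x = 0: no horizontal applied forces, so C_x = 0.

C_x = 0, C_y = 1489 N, D_y = 410.8 N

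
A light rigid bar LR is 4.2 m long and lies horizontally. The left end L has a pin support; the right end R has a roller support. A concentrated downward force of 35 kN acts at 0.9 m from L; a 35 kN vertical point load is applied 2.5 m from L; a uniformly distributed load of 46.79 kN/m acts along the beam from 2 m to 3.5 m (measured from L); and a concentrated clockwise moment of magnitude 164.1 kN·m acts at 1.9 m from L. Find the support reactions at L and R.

Resultant of the distributed load: 46.79 × 1.5 = 70.185 kN at 2.75 m from L.
Taking moments about L: R_y·4.2 − 35·0.9 − 35·2.5 − (46.79·1.5)·2.75 − 164.1 = 0 → R_y = 476.10875/4.2 = 113.359 ≈ 113.4 kN.
ΣF_y = 0: L_y + 113.359 − 35 − 35 − 46.79·1.5 = 0 → L_y = 26.83 kN.
ΣF_x = 0: no horizontal applied forces, so L_x = 0.

L_x = 0, L_y = 26.83 kN, R_y = 113.4 kN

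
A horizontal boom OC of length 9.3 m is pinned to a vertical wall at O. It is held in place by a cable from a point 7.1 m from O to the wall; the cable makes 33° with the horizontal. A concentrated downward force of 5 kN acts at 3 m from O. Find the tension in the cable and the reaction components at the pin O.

ΣM about O: T·sin33°·7.1 − 5·3 = 0 → T = 15/(7.1·0.544639) = 3.87904 ≈ 3.879 kN.
ΣF_x = 0: O_x − T·cos33° = 0 → O_x = 3.87904 × 0.838671 = 3.253 kN.
ΣF_y = 0: O_y + T·sin33° − 5 = 0 → O_y = 5 − 3.87904 × 0.544639 = 2.887 kN.

T = 3.879 kN, O_x = 3.253 kN, O_y = 2.887 kN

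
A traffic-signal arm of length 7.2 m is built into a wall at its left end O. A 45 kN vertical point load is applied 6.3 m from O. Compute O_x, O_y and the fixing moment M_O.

ΣF_x = 0: O_x = 0.
ΣF_y = 0: O_y − 45 = 0 → O_y = 45.00 kN.
ΣM about O: M_O − 45·6.3 = 0 → M_O = 283.5 kN·m.

O_x = 0, O_y = 45.00 kN, M_O = 283.5 kN·m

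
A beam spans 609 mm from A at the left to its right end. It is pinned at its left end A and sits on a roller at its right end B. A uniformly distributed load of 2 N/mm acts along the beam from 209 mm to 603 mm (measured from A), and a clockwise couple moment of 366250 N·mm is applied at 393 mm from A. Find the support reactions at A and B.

Resultant of the distributed load: 2 × 394 = 788 N at 406 mm from A.
Moments about A: B_y·609 − (2·394)·406 − 366250 = 0 → B_y = 686178/609 = 1126.73 ≈ 1127 N.
ΣF_y = 0: A_y + 1126.73 − 2·394 = 0 → A_y = -338.7 N.
ΣF_x = 0: no horizontal applied forces, so A_x = 0.

A_x = 0, A_y = -338.7 N, B_y = 1127 N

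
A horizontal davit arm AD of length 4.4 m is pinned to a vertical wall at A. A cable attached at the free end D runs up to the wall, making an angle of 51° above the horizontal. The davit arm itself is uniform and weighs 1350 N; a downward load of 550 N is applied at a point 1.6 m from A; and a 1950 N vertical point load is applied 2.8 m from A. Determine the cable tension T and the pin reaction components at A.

ΣM about A: T·sin51°·4.4 − 1350·2.2 − 550·1.6 − 1950·2.8 = 0 → T = 9310/(4.4·0.777146) = 2722.67 ≈ 2723 N.
ΣF_x = 0: A_x − T·cos51° = 0 → A_x = 2722.67 × 0.62932 = 1713 N.
ΣF_y = 0: A_y + T·sin51° − 1350 − 550 − 1950 = 0 → A_y = 3850 − 2722.67 × 0.777146 = 1734 N.

T = 2723 N, A_x = 1713 N, A_y = 1734 N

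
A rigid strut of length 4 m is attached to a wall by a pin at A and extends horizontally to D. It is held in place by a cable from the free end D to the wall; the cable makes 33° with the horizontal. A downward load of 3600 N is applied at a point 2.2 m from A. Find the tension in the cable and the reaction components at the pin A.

T = 3635 N, A_x = 3049 N, A_y = 1620 N

ΣM about A: T·sin33°·4 − 3600·2.2 = 0 → T = 7920/(4·0.544639) = 3635.44 ≈ 3635 N.
ΣF_x = 0: A_x − T·cos33° = 0 → A_x = 3635.44 × 0.838671 = 3049 N.
ΣF_y = 0: A_y + T·sin33° − 3600 = 0 → A_y = 3600 − 3635.44 × 0.544639 = 1620 N.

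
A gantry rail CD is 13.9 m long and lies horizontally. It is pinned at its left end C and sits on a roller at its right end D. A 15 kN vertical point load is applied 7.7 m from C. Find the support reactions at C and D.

ΣM about C: D_y·13.9 − 15·7.7 = 0 → D_y = 115.5/13.9 = 8.30935 ≈ 8.309 kN.
ΣF_y = 0: C_y + 8.30935 − 15 = 0 → C_y = 6.691 kN.
ΣF_x = 0: no horizontal applied forces, so C_x = 0.

C_x = 0, C_y = 6.691 kN, D_y = 8.309 kN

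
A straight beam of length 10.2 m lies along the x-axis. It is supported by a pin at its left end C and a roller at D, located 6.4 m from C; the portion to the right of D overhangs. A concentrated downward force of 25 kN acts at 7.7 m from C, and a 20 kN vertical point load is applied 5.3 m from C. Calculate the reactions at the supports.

Moments about C: D_y·6.4 − 25·7.7 − 20·5.3 = 0 → D_y = 298.5/6.4 = 46.6406 ≈ 46.64 kN.
ΣF_y = 0: C_y + 46.6406 − 25 − 20 = 0 → C_y = -1.641 kN.
ΣF_x = 0: no horizontal applied forces, so C_x = 0.

C_x = 0, C_y = -1.641 kN, D_y = 46.64 kN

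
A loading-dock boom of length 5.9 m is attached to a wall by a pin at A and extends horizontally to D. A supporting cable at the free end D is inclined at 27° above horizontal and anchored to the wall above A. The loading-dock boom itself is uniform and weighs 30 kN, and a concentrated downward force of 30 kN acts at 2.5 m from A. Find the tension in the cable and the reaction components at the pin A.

T = 61.04 kN, A_x = 54.39 kN, A_y = 32.29 kN

ΣM about A: T·sin27°·5.9 − 30·2.95 − 30·2.5 = 0 → T = 163.5/(5.9·0.45399) = 61.0407 ≈ 61.04 kN.
ΣF_x = 0: A_x − T·cos27° = 0 → A_x = 61.0407 × 0.891007 = 54.39 kN.
ΣF_y = 0: A_y + T·sin27° − 30 − 30 = 0 → A_y = 60 − 61.0407 × 0.45399 = 32.29 kN.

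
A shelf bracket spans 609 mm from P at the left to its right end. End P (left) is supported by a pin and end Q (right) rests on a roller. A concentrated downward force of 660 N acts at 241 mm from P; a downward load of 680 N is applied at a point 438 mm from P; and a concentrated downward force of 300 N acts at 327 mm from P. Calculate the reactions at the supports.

Moments about P: Q_y·609 − 660·241 − 680·438 − 300·327 = 0 → Q_y = 555000/609 = 911.33 ≈ 911.3 N.
ΣF_y = 0: P_y + 911.33 − 660 − 680 − 300 = 0 → P_y = 728.7 N.
ΣF_x = 0: no horizontal applied forces, so P_x = 0.

P_x = 0, P_y = 728.7 N, Q_y = 911.3 N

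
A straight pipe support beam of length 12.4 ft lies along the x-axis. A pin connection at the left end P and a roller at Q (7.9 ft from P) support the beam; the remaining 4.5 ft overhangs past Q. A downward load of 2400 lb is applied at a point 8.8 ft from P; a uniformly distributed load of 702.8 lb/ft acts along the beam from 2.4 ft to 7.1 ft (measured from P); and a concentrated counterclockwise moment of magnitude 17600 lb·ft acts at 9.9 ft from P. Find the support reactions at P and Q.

P_x = 0, P_y = 3272 lb, Q_y = 2432 lb

Resultant of the distributed load: 702.8 × 4.7 = 3303.16 lb at 4.75 ft from P.
Taking moments about P: Q_y·7.9 − 2400·8.8 − (702.8·4.7)·4.75 + 17600 = 0 → Q_y = 19210.01/7.9 = 2431.65 ≈ 2432 lb.
ΣF_y = 0: P_y + 2431.65 − 2400 − 702.8·4.7 = 0 → P_y = 3272 lb.
ΣF_x = 0: no horizontal applied forces, so P_x = 0.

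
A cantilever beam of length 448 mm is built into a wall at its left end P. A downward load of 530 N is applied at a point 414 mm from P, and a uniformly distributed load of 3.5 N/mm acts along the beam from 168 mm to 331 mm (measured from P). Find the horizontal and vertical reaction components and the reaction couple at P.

Resultant of the distributed load: 3.5 × 163 = 570.5 N at 249.5 mm from P.
ΣF_x = 0: P_x = 0.
ΣF_y = 0: P_y − 530 − 3.5·163 = 0 → P_y = 1100 N.
ΣM about P: M_P − 530·414 − (3.5·163)·249.5 = 0 → M_P = 361800 N·mm.

P_x = 0, P_y = 1100 N, M_P = 361800 N·mm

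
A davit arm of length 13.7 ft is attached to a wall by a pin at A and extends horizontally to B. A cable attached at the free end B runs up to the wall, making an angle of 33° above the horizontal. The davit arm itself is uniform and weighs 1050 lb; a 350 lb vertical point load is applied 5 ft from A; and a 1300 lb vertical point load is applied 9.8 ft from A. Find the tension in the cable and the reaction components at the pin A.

ΣM about A: T·sin33°·13.7 − 1050·6.85 − 350·5 − 1300·9.8 = 0 → T = 21682.5/(13.7·0.544639) = 2905.9 ≈ 2906 lb.
ΣF_x = 0: A_x − T·cos33° = 0 → A_x = 2905.9 × 0.838671 = 2437 lb.
ΣF_y = 0: A_y + T·sin33° − 1050 − 350 − 1300 = 0 → A_y = 2700 − 2905.9 × 0.544639 = 1117 lb.

T = 2906 lb, A_x = 2437 lb, A_y = 1117 lb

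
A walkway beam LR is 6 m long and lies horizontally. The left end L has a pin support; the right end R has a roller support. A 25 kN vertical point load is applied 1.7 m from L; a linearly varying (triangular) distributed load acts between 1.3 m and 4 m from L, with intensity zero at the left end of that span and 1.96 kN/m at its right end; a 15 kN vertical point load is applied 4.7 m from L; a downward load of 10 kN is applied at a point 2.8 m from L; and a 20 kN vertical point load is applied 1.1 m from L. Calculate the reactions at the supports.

Resultant of the triangular load: ½ × 1.96 × 2.7 = 2.646 kN, acting at 3.1 m from L (one-third of the span from the peak).
Moments about L: R_y·6 − 25·1.7 − (½·1.96·2.7)·3.1 − 15·4.7 − 10·2.8 − 20·1.1 = 0 → R_y = 171.2026/6 = 28.5338 ≈ 28.53 kN.
ΣF_y = 0: L_y + 28.5338 − 25 − ½·1.96·2.7 − 15 − 10 − 20 = 0 → L_y = 44.11 kN.
ΣF_x = 0: no horizontal applied forces, so L_x = 0.

L_x = 0, L_y = 44.11 kN, R_y = 28.53 kN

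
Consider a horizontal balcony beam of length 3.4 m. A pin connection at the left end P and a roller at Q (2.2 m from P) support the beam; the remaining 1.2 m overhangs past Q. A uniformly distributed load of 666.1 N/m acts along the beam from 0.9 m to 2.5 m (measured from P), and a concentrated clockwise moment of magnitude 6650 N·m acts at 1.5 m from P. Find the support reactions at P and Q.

P_x = 0, P_y = -2781 N, Q_y = 3846 N

Resultant of the distributed load: 666.1 × 1.6 = 1065.76 N at 1.7 m from P.
ΣM about P: Q_y·2.2 − (666.1·1.6)·1.7 − 6650 = 0 → Q_y = 8461.792/2.2 = 3846.27 ≈ 3846 N.
ΣF_y = 0: P_y + 3846.27 − 666.1·1.6 = 0 → P_y = -2781 N.
ΣF_x = 0: no horizontal applied forces, so P_x = 0.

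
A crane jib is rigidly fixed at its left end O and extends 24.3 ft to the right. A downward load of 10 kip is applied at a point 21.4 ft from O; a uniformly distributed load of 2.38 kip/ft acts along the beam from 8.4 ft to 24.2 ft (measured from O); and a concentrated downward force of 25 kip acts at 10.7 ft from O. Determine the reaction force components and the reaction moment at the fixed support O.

O_x = 0, O_y = 72.60 kip, M_O = 1094 kip·ft

Resultant of the distributed load: 2.38 × 15.8 = 37.604 kip at 16.3 ft from O.
ΣF_x = 0: O_x = 0.
ΣF_y = 0: O_y − 10 − 2.38·15.8 − 25 = 0 → O_y = 72.60 kip.
ΣM about O: M_O − 10·21.4 − (2.38·15.8)·16.3 − 25·10.7 = 0 → M_O = 1094 kip·ft.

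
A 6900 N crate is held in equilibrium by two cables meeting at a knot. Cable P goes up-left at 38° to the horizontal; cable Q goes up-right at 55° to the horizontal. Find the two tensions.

ΣF_x = 0: −T_P·cos38° + T_Q·cos55° = 0 → T_Q = 1.37385·T_P.
ΣF_y = 0: T_P·sin38° + T_Q·sin55° = 6900.
Substitute: T_P·(0.615661 + 1.37385·0.819152) = 6900 → T_P = 3963.12 ≈ 3963 N.
Then T_Q = 1.37385 × 3963.12 = 5445 N.

T_P = 3963 N, T_Q = 5445 N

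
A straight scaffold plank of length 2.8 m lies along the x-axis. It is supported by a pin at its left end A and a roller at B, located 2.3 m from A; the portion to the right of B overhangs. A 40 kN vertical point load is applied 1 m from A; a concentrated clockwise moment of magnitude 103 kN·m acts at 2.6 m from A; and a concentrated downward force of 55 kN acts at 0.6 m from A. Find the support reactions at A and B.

A_x = 0, A_y = 18.48 kN, B_y = 76.52 kN

Taking moments about A: B_y·2.3 − 40·1 − 103 − 55·0.6 = 0 → B_y = 176/2.3 = 76.5217 ≈ 76.52 kN.
ΣF_y = 0: A_y + 76.5217 − 40 − 55 = 0 → A_y = 18.48 kN.
ΣF_x = 0: no horizontal applied forces, so A_x = 0.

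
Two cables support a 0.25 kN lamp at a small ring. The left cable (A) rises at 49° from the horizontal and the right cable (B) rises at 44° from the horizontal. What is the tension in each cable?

T_A = 0.1801 kN, T_B = 0.1642 kN

ΣF_x = 0: −T_A·cos49° + T_B·cos44° = 0 → T_B = 0.912029·T_A.
ΣF_y = 0: T_A·sin49° + T_B·sin44° = 0.25.
Substitute: T_A·(0.75471 + 0.912029·0.694658) = 0.25 → T_A = 0.180082 ≈ 0.1801 kN.
Then T_B = 0.912029 × 0.180082 = 0.1642 kN.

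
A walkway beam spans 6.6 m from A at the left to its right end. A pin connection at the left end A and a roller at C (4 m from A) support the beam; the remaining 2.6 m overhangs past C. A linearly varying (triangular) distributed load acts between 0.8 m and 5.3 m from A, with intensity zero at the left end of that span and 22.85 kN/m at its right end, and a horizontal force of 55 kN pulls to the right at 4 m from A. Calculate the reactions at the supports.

Resultant of the triangular load: ½ × 22.85 × 4.5 = 51.4125 kN, acting at 3.8 m from A (one-third of the span from the peak).
ΣM about A: C_y·4 − (½·22.85·4.5)·3.8 = 0 → C_y = 195.3675/4 = 48.8419 ≈ 48.84 kN.
ΣF_y = 0: A_y + 48.8419 − ½·22.85·4.5 = 0 → A_y = 2.571 kN.
ΣF_x = 0: A_x + 55 = 0 → A_x = -55.00 kN.

A_x = -55.00 kN, A_y = 2.571 kN, C_y = 48.84 kN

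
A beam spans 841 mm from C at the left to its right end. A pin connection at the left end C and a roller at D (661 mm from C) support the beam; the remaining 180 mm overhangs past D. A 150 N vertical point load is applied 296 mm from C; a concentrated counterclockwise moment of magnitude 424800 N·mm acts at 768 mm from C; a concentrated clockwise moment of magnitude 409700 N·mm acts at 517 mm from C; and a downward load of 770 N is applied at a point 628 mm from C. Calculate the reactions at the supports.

C_x = 0, C_y = 144.1 N, D_y = 775.9 N

Moments about C: D_y·661 − 150·296 + 424800 − 409700 − 770·628 = 0 → D_y = 512860/661 = 775.885 ≈ 775.9 N.
ΣF_y = 0: C_y + 775.885 − 150 − 770 = 0 → C_y = 144.1 N.
ΣF_x = 0: no horizontal applied forces, so C_x = 0.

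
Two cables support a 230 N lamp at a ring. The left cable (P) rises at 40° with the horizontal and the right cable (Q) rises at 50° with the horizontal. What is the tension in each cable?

T_P = 147.8 N, T_Q = 176.2 N

ΣF_x = 0: −T_P·cos40° + T_Q·cos50° = 0 → T_Q = 1.19175·T_P.
ΣF_y = 0: T_P·sin40° + T_Q·sin50° = 230.
Substitute: T_P·(0.642788 + 1.19175·0.766044) = 230 → T_P = 147.841 ≈ 147.8 N.
Then T_Q = 1.19175 × 147.841 = 176.2 N.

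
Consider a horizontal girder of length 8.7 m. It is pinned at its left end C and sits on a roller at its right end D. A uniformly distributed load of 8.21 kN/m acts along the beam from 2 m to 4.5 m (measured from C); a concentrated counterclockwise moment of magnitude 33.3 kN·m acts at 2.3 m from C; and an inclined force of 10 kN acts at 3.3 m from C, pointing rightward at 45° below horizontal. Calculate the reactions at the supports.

C_x = -7.071 kN, C_y = 21.07 kN, D_y = 6.522 kN

Resultant of the distributed load: 8.21 × 2.5 = 20.525 kN at 3.25 m from C.
ΣM about C: D_y·8.7 − (8.21·2.5)·3.25 + 33.3 − 10·sin45°·3.3 = 0 → D_y = 56.7408/8.7 = 6.52193 ≈ 6.522 kN.
ΣF_y = 0: C_y + 6.52193 − 8.21·2.5 − 10·sin45° = 0 → C_y = 21.07 kN.
ΣF_x = 0: C_x + 10·cos45° = 0 → C_x = -7.071 kN.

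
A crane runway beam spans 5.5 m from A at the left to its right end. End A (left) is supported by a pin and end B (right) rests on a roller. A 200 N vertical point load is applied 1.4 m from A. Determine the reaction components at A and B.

A_x = 0, A_y = 149.1 N, B_y = 50.91 N

ΣM about A: B_y·5.5 − 200·1.4 = 0 → B_y = 280/5.5 = 50.9091 ≈ 50.91 N.
ΣF_y = 0: A_y + 50.9091 − 200 = 0 → A_y = 149.1 N.
ΣF_x = 0: no horizontal applied forces, so A_x = 0.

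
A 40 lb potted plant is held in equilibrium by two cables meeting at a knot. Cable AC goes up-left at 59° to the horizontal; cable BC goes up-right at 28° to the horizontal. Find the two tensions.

T_AC = 35.37 lb, T_BC = 20.63 lb

ΣF_x = 0: −T_AC·cos59° + T_BC·cos28° = 0 → T_BC = 0.583317·T_AC.
ΣF_y = 0: T_AC·sin59° + T_BC·sin28° = 40.
Substitute: T_AC·(0.857167 + 0.583317·0.469472) = 40 → T_AC = 35.3664 ≈ 35.37 lb.
Then T_BC = 0.583317 × 35.3664 = 20.63 lb.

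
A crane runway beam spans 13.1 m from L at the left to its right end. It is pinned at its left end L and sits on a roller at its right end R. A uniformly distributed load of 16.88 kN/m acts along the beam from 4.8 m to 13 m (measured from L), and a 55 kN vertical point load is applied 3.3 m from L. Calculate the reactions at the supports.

Resultant of the distributed load: 16.88 × 8.2 = 138.416 kN at 8.9 m from L.
Moments about L: R_y·13.1 − (16.88·8.2)·8.9 − 55·3.3 = 0 → R_y = 1413.4024/13.1 = 107.893 ≈ 107.9 kN.
ΣF_y = 0: L_y + 107.893 − 16.88·8.2 − 55 = 0 → L_y = 85.52 kN.
ΣF_x = 0: no horizontal applied forces, so L_x = 0.

L_x = 0, L_y = 85.52 kN, R_y = 107.9 kN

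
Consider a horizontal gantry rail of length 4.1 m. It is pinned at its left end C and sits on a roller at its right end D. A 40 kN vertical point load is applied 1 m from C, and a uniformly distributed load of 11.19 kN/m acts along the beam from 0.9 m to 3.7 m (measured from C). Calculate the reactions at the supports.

Resultant of the distributed load: 11.19 × 2.8 = 31.332 kN at 2.3 m from C.
Taking moments about C: D_y·4.1 − 40·1 − (11.19·2.8)·2.3 = 0 → D_y = 112.0636/4.1 = 27.3326 ≈ 27.33 kN.
ΣF_y = 0: C_y + 27.3326 − 40 − 11.19·2.8 = 0 → C_y = 44.00 kN.
ΣF_x = 0: no horizontal applied forces, so C_x = 0.

C_x = 0, C_y = 44.00 kN, D_y = 27.33 kN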